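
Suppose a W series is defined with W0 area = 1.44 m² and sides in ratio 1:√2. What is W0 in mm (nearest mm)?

1009 × 1427 mm

Let the short side be w mm. Then w · w√2 = 1.44 m² = 1,440,000 mm².
w² = 1,440,000/√2, so w ≈ 1009.1 mm; long side = w√2 ≈ 1427.0 mm.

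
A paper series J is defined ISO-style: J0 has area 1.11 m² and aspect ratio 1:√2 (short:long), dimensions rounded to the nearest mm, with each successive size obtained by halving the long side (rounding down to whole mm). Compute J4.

Let J0's short side be w mm. w · w√2 = 1.11 m² = 1,110,000 mm², so w ≈ 885.9 mm and w√2 ≈ 1252.9 mm → J0 = 886 × 1253 mm.
J1: ⌊1253/2⌋ × 886 = 626 × 886 mm
J2: ⌊886/2⌋ × 626 = 443 × 626 mm
J3: ⌊626/2⌋ × 443 = 313 × 443 mm
J4: ⌊443/2⌋ × 313 = 221 × 313 mm

221 × 313 mm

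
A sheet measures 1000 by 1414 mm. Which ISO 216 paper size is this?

Aspect ratio 1414/1000 ≈ 1.414 — close to the ISO √2 ≈ 1.414.
In the B-series (B0 = 1000 × 1414 mm): B0 = 1000 × 1414 mm.

B0 (1000 × 1414 mm)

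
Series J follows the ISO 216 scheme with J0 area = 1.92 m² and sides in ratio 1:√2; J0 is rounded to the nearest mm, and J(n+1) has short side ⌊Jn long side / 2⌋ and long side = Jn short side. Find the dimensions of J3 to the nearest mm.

412 × 582 mm

Let J0's short side be w mm. w · w√2 = 1.92 m² = 1,920,000 mm², so w ≈ 1165.2 mm and w√2 ≈ 1647.8 mm → J0 = 1165 × 1648 mm.
J1: ⌊1648/2⌋ × 1165 = 824 × 1165 mm
J2: ⌊1165/2⌋ × 824 = 582 × 824 mm
J3: ⌊824/2⌋ × 582 = 412 × 582 mm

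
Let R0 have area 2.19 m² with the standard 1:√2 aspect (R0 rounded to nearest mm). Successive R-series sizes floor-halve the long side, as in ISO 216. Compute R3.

Let R0's short side be w mm. w · w√2 = 2.19 m² = 2,190,000 mm², so w ≈ 1244.4 mm and w√2 ≈ 1759.9 mm → R0 = 1244 × 1760 mm.
R1: ⌊1760/2⌋ × 1244 = 880 × 1244 mm
R2: ⌊1244/2⌋ × 880 = 622 × 880 mm
R3: ⌊880/2⌋ × 622 = 440 × 622 mm

440 × 622 mm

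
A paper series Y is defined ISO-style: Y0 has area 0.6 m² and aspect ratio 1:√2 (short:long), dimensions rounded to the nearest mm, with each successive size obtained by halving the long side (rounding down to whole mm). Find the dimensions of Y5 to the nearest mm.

115 × 162 mm

Let Y0's short side be w mm. w · w√2 = 0.6 m² = 600,000 mm², so w ≈ 651.4 mm and w√2 ≈ 921.2 mm → Y0 = 651 × 921 mm.
Y1: ⌊921/2⌋ × 651 = 460 × 651 mm
Y2: ⌊651/2⌋ × 460 = 325 × 460 mm
Y3: ⌊460/2⌋ × 325 = 230 × 325 mm
Y4: ⌊325/2⌋ × 230 = 162 × 230 mm
Y5: ⌊230/2⌋ × 162 = 115 × 162 mm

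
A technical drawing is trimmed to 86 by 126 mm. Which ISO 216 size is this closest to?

B7 (88 × 125 mm)

Aspect ratio 126/86 ≈ 1.465 (ISO target is √2 ≈ 1.414).
In the B-series (B0 = 1000 × 1414 mm): B7 = 88 × 125 mm.
Off by 3 mm total — nearest standard size.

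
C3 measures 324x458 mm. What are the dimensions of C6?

C4: ⌊458/2⌋ × 324 = 229 × 324 mm
C5: ⌊324/2⌋ × 229 = 162 × 229 mm
C6: ⌊229/2⌋ × 162 = 114 × 162 mm

114 × 162 mm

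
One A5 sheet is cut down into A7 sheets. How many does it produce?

4

Each ISO step halves the sheet: 1 × A5 → 2 × A6 → 4 × A7
From A5 to A7 is 2 halving steps: 2^2 = 4.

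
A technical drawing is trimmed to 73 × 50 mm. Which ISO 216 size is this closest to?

A8 (52 × 74 mm)

Aspect ratio 73/50 ≈ 1.460 (ISO target is √2 ≈ 1.414).
In the A-series (A0 area = 1 m²): A8 = 52 × 74 mm.
Off by 3 mm total — nearest standard size.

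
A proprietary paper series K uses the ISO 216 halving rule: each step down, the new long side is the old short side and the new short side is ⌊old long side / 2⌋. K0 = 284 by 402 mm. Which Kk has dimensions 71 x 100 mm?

K4

K0: 284 × 402 mm
K1: 201 × 284 mm
K2: 142 × 201 mm
K3: 100 × 142 mm
K4: 71 × 100 mm
K5: 50 × 71 mm
→ matches K4.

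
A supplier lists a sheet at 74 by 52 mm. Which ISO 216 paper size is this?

A8 (52 × 74 mm)

Aspect ratio 74/52 ≈ 1.423 — close to the ISO √2 ≈ 1.414.
In the A-series (A0 area = 1 m²): A8 = 52 × 74 mm.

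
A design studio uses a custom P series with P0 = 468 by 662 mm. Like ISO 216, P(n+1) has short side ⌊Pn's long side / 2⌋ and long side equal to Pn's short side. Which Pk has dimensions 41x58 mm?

P7

P0: 468 × 662 mm
P1: 331 × 468 mm
P2: 234 × 331 mm
P3: 165 × 234 mm
P4: 117 × 165 mm
P5: 82 × 117 mm
P6: 58 × 82 mm
P7: 41 × 58 mm
P8: 29 × 41 mm
→ matches P7.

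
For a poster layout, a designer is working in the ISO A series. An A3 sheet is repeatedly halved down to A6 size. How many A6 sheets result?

8

A3 = 297 × 420 mm; A6 = 105 × 148 mm.
Each halving step doubles the count; 3 steps from A3 to A6.
2^3 = 8.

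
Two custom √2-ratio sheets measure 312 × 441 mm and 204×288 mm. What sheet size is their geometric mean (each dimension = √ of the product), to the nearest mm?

252 × 356 mm

Short side: √(312 · 204) = √63648 ≈ 252.3 → 252 mm
Long side: √(441 · 288) = √127008 ≈ 356.4 → 356 mm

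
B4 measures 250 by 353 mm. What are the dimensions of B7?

88 × 125 mm

B5: ⌊353/2⌋ × 250 = 176 × 250 mm
B6: ⌊250/2⌋ × 176 = 125 × 176 mm
B7: ⌊176/2⌋ × 125 = 88 × 125 mm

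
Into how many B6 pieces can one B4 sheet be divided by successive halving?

4

B4 = 250 × 353 mm; B6 = 125 × 176 mm.
Each halving step doubles the count; 2 steps from B4 to B6.
2^2 = 4.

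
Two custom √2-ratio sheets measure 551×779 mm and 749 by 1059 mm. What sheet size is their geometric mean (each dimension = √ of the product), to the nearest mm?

642 × 908 mm

Short side: √(551 · 749) = √412699 ≈ 642.4 → 642 mm
Long side: √(779 · 1059) = √824961 ≈ 908.3 → 908 mm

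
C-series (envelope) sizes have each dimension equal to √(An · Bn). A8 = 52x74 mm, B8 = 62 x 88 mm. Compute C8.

57 × 81 mm

Short side: √(52 · 62) = √3224 ≈ 56.8 → 57 mm
Long side: √(74 · 88) = √6512 ≈ 80.7 → 81 mm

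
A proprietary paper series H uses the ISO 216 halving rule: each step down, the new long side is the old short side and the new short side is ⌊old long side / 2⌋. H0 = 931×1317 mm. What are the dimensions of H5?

164 × 232 mm

H1 = 658 × 931 mm (from H0 by 1 halving).
H2: ⌊931/2⌋ × 658 = 465 × 658 mm
H3: ⌊658/2⌋ × 465 = 329 × 465 mm
H4: ⌊465/2⌋ × 329 = 232 × 329 mm
H5: ⌊329/2⌋ × 232 = 164 × 232 mm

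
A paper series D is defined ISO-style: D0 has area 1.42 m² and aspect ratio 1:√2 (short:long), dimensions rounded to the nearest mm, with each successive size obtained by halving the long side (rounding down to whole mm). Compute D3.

Let D0's short side be w mm. w · w√2 = 1.42 m² = 1,420,000 mm², so w ≈ 1002.0 mm and w√2 ≈ 1417.1 mm → D0 = 1002 × 1417 mm.
D1: ⌊1417/2⌋ × 1002 = 708 × 1002 mm
D2: ⌊1002/2⌋ × 708 = 501 × 708 mm
D3: ⌊708/2⌋ × 501 = 354 × 501 mm

354 × 501 mm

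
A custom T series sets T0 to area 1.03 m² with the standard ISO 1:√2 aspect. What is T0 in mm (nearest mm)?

Let the short side be w mm. Then w · w√2 = 1.03 m² = 1,030,000 mm².
w² = 1,030,000/√2, so w ≈ 853.4 mm; long side = w√2 ≈ 1206.9 mm.

853 × 1207 mm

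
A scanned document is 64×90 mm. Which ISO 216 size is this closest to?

B8 (62 × 88 mm)

Aspect ratio 90/64 ≈ 1.406 — close to the ISO √2 ≈ 1.414.
In the B-series (B0 = 1000 × 1414 mm): B8 = 62 × 88 mm.
Off by 4 mm total — nearest standard size.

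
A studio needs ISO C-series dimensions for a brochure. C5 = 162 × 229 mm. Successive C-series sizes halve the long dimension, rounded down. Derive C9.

C6: ⌊229/2⌋ × 162 = 114 × 162 mm
C7: ⌊162/2⌋ × 114 = 81 × 114 mm
C8: ⌊114/2⌋ × 81 = 57 × 81 mm
C9: ⌊81/2⌋ × 57 = 40 × 57 mm

40 × 57 mm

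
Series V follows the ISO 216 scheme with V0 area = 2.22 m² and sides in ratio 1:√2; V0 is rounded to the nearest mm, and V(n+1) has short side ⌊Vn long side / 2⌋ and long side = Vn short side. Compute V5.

Let V0's short side be w mm. w · w√2 = 2.22 m² = 2,220,000 mm², so w ≈ 1252.9 mm and w√2 ≈ 1771.9 mm → V0 = 1253 × 1772 mm.
V1: ⌊1772/2⌋ × 1253 = 886 × 1253 mm
V2: ⌊1253/2⌋ × 886 = 626 × 886 mm
V3: ⌊886/2⌋ × 626 = 443 × 626 mm
V4: ⌊626/2⌋ × 443 = 313 × 443 mm
V5: ⌊443/2⌋ × 313 = 221 × 313 mm

221 × 313 mm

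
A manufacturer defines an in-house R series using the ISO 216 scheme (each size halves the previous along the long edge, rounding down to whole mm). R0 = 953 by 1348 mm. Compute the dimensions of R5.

168 × 238 mm

R1: ⌊1348/2⌋ × 953 = 674 × 953 mm
R2: ⌊953/2⌋ × 674 = 476 × 674 mm
R3: ⌊674/2⌋ × 476 = 337 × 476 mm
R4: ⌊476/2⌋ × 337 = 238 × 337 mm
R5: ⌊337/2⌋ × 238 = 168 × 238 mm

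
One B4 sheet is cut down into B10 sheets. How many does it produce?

B4 = 250 × 353 mm; B10 = 31 × 44 mm.
Each halving step doubles the count; 6 steps from B4 to B10.
2^6 = 64.

64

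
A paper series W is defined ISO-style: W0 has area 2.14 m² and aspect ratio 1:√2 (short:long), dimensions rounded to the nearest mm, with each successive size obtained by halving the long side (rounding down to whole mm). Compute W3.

435 × 615 mm

Let W0's short side be w mm. w · w√2 = 2.14 m² = 2,140,000 mm², so w ≈ 1230.1 mm and w√2 ≈ 1739.7 mm → W0 = 1230 × 1740 mm.
W1: ⌊1740/2⌋ × 1230 = 870 × 1230 mm
W2: ⌊1230/2⌋ × 870 = 615 × 870 mm
W3: ⌊870/2⌋ × 615 = 435 × 615 mm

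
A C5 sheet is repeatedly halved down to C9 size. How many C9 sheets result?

Each ISO step halves the sheet: 1 × C5 → 2 × C6 → 4 × C7 → 8 × C8 → …
From C5 to C9 is 4 halving steps: 2^4 = 16.

16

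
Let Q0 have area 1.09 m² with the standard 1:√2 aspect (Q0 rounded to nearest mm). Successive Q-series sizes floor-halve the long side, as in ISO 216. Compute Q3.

Let Q0's short side be w mm. w · w√2 = 1.09 m² = 1,090,000 mm², so w ≈ 877.9 mm and w√2 ≈ 1241.6 mm → Q0 = 878 × 1242 mm.
Q1: ⌊1242/2⌋ × 878 = 621 × 878 mm
Q2: ⌊878/2⌋ × 621 = 439 × 621 mm
Q3: ⌊621/2⌋ × 439 = 310 × 439 mm

310 × 439 mm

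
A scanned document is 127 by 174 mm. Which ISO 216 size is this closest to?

Aspect ratio 174/127 ≈ 1.370 (ISO target is √2 ≈ 1.414).
In the B-series (B0 = 1000 × 1414 mm): B6 = 125 × 176 mm.
Off by 4 mm total — nearest standard size.

B6 (125 × 176 mm)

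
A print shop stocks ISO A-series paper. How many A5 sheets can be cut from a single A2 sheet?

8

A2 = 420 × 594 mm; A5 = 148 × 210 mm.
Each halving step doubles the count; 3 steps from A2 to A5.
2^3 = 8.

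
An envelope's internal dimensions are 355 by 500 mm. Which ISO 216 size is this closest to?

Aspect ratio 500/355 ≈ 1.408 — close to the ISO √2 ≈ 1.414.
In the B-series (B0 = 1000 × 1414 mm): B3 = 353 × 500 mm.
Off by 2 mm total — nearest standard size.

B3 (353 × 500 mm)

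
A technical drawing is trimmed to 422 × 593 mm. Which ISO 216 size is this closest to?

Aspect ratio 593/422 ≈ 1.405 — close to the ISO √2 ≈ 1.414.
In the A-series (A0 area = 1 m²): A2 = 420 × 594 mm.
Off by 3 mm total — nearest standard size.

A2 (420 × 594 mm)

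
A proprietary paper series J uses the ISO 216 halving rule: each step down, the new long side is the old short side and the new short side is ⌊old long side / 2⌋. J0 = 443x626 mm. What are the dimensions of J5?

J1 = 313 × 443 mm (from J0 by 1 halving).
J2: ⌊443/2⌋ × 313 = 221 × 313 mm
J3: ⌊313/2⌋ × 221 = 156 × 221 mm
J4: ⌊221/2⌋ × 156 = 110 × 156 mm
J5: ⌊156/2⌋ × 110 = 78 × 110 mm

78 × 110 mm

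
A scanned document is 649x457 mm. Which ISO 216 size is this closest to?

C2 (458 × 648 mm)

Aspect ratio 649/457 ≈ 1.420 — close to the ISO √2 ≈ 1.414.
In the C-series (envelope sizes, between A and B): C2 = 458 × 648 mm.
Off by 2 mm total — nearest standard size.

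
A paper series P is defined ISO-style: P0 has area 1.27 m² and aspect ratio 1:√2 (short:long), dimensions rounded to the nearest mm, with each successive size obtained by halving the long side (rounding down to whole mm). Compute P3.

Let P0's short side be w mm. w · w√2 = 1.27 m² = 1,270,000 mm², so w ≈ 947.6 mm and w√2 ≈ 1340.2 mm → P0 = 948 × 1340 mm.
P1: ⌊1340/2⌋ × 948 = 670 × 948 mm
P2: ⌊948/2⌋ × 670 = 474 × 670 mm
P3: ⌊670/2⌋ × 474 = 335 × 474 mm

335 × 474 mm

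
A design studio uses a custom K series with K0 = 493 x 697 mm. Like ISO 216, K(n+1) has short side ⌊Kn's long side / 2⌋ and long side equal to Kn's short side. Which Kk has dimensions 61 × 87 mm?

K0: 493 × 697 mm
K1: 348 × 493 mm
K2: 246 × 348 mm
K3: 174 × 246 mm
K4: 123 × 174 mm
K5: 87 × 123 mm
K6: 61 × 87 mm
K7: 43 × 61 mm
→ matches K6.

K6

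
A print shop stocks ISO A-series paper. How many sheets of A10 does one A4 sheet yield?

64

Each ISO step halves the sheet: 1 × A4 → 2 × A5 → 4 × A6 → 8 × A7 → …
From A4 to A10 is 6 halving steps: 2^6 = 64.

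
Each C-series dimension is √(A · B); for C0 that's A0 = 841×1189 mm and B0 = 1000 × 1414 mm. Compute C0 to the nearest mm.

Short: √(841 · 1000) = √841000 ≈ 917.1 mm.
Long: √(1189 · 1414) = √1681246 ≈ 1296.6 mm.

917 × 1297 mm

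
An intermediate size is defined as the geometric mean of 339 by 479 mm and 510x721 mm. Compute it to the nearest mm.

Short side: √(339 · 510) = √172890 ≈ 415.8 → 416 mm
Long side: √(479 · 721) = √345359 ≈ 587.7 → 588 mm

416 × 588 mm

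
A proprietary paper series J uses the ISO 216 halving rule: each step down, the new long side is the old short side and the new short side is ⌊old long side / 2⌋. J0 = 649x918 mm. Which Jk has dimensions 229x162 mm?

J4

J0: 649 × 918 mm
J1: 459 × 649 mm
J2: 324 × 459 mm
J3: 229 × 324 mm
J4: 162 × 229 mm
J5: 114 × 162 mm
→ matches J4.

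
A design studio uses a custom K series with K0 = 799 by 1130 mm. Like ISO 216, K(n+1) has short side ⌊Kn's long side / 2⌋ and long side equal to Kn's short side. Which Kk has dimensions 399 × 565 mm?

K2

K0: 799 × 1130 mm
K1: 565 × 799 mm
K2: 399 × 565 mm
K3: 282 × 399 mm
→ matches K2.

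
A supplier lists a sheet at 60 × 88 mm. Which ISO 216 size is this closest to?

B8 (62 × 88 mm)

Aspect ratio 88/60 ≈ 1.467 (ISO target is √2 ≈ 1.414).
In the B-series (B0 = 1000 × 1414 mm): B8 = 62 × 88 mm.
Off by 2 mm total — nearest standard size.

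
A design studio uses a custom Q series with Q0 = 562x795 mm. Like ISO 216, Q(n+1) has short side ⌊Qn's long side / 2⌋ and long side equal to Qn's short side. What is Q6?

Q1: ⌊795/2⌋ × 562 = 397 × 562 mm
Q2: ⌊562/2⌋ × 397 = 281 × 397 mm
Q3: ⌊397/2⌋ × 281 = 198 × 281 mm
Q4: ⌊281/2⌋ × 198 = 140 × 198 mm
Q5: ⌊198/2⌋ × 140 = 99 × 140 mm
Q6: ⌊140/2⌋ × 99 = 70 × 99 mm

70 × 99 mm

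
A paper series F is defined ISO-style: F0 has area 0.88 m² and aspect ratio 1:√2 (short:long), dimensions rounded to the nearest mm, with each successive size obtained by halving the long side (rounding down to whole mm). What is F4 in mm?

Let F0's short side be w mm. w · w√2 = 0.88 m² = 880,000 mm², so w ≈ 788.8 mm and w√2 ≈ 1115.6 mm → F0 = 789 × 1116 mm.
F1: ⌊1116/2⌋ × 789 = 558 × 789 mm
F2: ⌊789/2⌋ × 558 = 394 × 558 mm
F3: ⌊558/2⌋ × 394 = 279 × 394 mm
F4: ⌊394/2⌋ × 279 = 197 × 279 mm

197 × 279 mm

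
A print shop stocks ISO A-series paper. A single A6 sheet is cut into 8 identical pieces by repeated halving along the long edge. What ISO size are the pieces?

A9

8 = 2^3, so 3 halving steps.
A6 → A7 → … → A9 after 3 steps.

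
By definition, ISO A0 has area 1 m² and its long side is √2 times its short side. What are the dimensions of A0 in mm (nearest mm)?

Let the short side be w mm. Then the long side is w√2 and w · w√2 = 10⁶ mm².
w² = 10⁶/√2, so w = 1000 / 2^(1/4) ≈ 840.9 mm; long side = 1000 · 2^(1/4) ≈ 1189.2 mm.

841 × 1189 mm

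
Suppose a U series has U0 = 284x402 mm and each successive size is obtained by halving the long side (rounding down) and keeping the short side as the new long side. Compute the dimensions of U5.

U1 = 201 × 284 mm (from U0 by 1 halving).
U2: ⌊284/2⌋ × 201 = 142 × 201 mm
U3: ⌊201/2⌋ × 142 = 100 × 142 mm
U4: ⌊142/2⌋ × 100 = 71 × 100 mm
U5: ⌊100/2⌋ × 71 = 50 × 71 mm

50 × 71 mm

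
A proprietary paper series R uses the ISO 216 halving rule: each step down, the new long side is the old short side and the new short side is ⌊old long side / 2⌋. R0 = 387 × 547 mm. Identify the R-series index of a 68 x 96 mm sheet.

R5

R0: 387 × 547 mm
R1: 273 × 387 mm
R2: 193 × 273 mm
R3: 136 × 193 mm
R4: 96 × 136 mm
R5: 68 × 96 mm
R6: 48 × 68 mm
→ matches R5.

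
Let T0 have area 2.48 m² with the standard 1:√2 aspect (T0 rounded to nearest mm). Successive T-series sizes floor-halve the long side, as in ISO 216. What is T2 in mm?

Let T0's short side be w mm. w · w√2 = 2.48 m² = 2,480,000 mm², so w ≈ 1324.2 mm and w√2 ≈ 1872.8 mm → T0 = 1324 × 1873 mm.
T1: ⌊1873/2⌋ × 1324 = 936 × 1324 mm
T2: ⌊1324/2⌋ × 936 = 662 × 936 mm

662 × 936 mm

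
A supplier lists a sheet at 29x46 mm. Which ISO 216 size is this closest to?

Aspect ratio 46/29 ≈ 1.586 (ISO target is √2 ≈ 1.414).
In the B-series (B0 = 1000 × 1414 mm): B10 = 31 × 44 mm.
Off by 4 mm total — nearest standard size.

B10 (31 × 44 mm)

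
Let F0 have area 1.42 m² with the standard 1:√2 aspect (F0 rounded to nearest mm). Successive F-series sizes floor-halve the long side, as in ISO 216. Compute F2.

Let F0's short side be w mm. w · w√2 = 1.42 m² = 1,420,000 mm², so w ≈ 1002.0 mm and w√2 ≈ 1417.1 mm → F0 = 1002 × 1417 mm.
F1: ⌊1417/2⌋ × 1002 = 708 × 1002 mm
F2: ⌊1002/2⌋ × 708 = 501 × 708 mm

501 × 708 mm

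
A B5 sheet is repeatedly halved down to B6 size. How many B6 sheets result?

B5 = 176 × 250 mm; B6 = 125 × 176 mm.
Each halving step doubles the count; 1 step from B5 to B6.
2^1 = 2.

2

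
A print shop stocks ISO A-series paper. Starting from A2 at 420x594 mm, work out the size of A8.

A3: ⌊594/2⌋ × 420 = 297 × 420 mm
A4: ⌊420/2⌋ × 297 = 210 × 297 mm
A5: ⌊297/2⌋ × 210 = 148 × 210 mm
A6: ⌊210/2⌋ × 148 = 105 × 148 mm
A7: ⌊148/2⌋ × 105 = 74 × 105 mm
A8: ⌊105/2⌋ × 74 = 52 × 74 mm

52 × 74 mm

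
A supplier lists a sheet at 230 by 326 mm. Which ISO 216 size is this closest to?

Aspect ratio 326/230 ≈ 1.417 — close to the ISO √2 ≈ 1.414.
In the C-series (envelope sizes, between A and B): C4 = 229 × 324 mm.
Off by 3 mm total — nearest standard size.

C4 (229 × 324 mm)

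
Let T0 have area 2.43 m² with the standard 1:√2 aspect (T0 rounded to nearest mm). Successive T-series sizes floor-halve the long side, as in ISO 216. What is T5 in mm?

Let T0's short side be w mm. w · w√2 = 2.43 m² = 2,430,000 mm², so w ≈ 1310.8 mm and w√2 ≈ 1853.8 mm → T0 = 1311 × 1854 mm.
T1: ⌊1854/2⌋ × 1311 = 927 × 1311 mm
T2: ⌊1311/2⌋ × 927 = 655 × 927 mm
T3: ⌊927/2⌋ × 655 = 463 × 655 mm
T4: ⌊655/2⌋ × 463 = 327 × 463 mm
T5: ⌊463/2⌋ × 327 = 231 × 327 mm

231 × 327 mm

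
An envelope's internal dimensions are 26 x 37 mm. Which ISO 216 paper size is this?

Aspect ratio 37/26 ≈ 1.423 — close to the ISO √2 ≈ 1.414.
In the A-series (A0 area = 1 m²): A10 = 26 × 37 mm.

A10 (26 × 37 mm)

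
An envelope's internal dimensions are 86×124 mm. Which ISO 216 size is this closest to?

Aspect ratio 124/86 ≈ 1.442 (ISO target is √2 ≈ 1.414).
In the B-series (B0 = 1000 × 1414 mm): B7 = 88 × 125 mm.
Off by 3 mm total — nearest standard size.

B7 (88 × 125 mm)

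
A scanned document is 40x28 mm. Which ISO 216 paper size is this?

C10 (28 × 40 mm)

Aspect ratio 40/28 ≈ 1.429 — close to the ISO √2 ≈ 1.414.
In the C-series (envelope sizes, between A and B): C10 = 28 × 40 mm.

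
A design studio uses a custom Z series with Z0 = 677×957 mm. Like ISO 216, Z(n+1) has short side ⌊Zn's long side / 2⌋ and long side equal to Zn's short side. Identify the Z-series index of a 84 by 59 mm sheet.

Z7

Z0: 677 × 957 mm
Z1: 478 × 677 mm
Z2: 338 × 478 mm
Z3: 239 × 338 mm
Z4: 169 × 239 mm
Z5: 119 × 169 mm
Z6: 84 × 119 mm
Z7: 59 × 84 mm
Z8: 42 × 59 mm
→ matches Z7.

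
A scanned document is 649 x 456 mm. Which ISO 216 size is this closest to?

C2 (458 × 648 mm)

Aspect ratio 649/456 ≈ 1.423 — close to the ISO √2 ≈ 1.414.
In the C-series (envelope sizes, between A and B): C2 = 458 × 648 mm.
Off by 3 mm total — nearest standard size.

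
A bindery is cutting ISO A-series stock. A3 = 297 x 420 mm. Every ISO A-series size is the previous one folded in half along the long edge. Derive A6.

105 × 148 mm

A4: ⌊420/2⌋ × 297 = 210 × 297 mm
A5: ⌊297/2⌋ × 210 = 148 × 210 mm
A6: ⌊210/2⌋ × 148 = 105 × 148 mm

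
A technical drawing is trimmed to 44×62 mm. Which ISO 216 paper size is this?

B9 (44 × 62 mm)

Aspect ratio 62/44 ≈ 1.409 — close to the ISO √2 ≈ 1.414.
In the B-series (B0 = 1000 × 1414 mm): B9 = 44 × 62 mm.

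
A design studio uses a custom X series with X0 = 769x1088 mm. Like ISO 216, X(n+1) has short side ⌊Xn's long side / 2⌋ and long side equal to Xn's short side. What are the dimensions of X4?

192 × 272 mm

X1: ⌊1088/2⌋ × 769 = 544 × 769 mm
X2: ⌊769/2⌋ × 544 = 384 × 544 mm
X3: ⌊544/2⌋ × 384 = 272 × 384 mm
X4: ⌊384/2⌋ × 272 = 192 × 272 mm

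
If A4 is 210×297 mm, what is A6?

105 × 148 mm

A5: ⌊297/2⌋ × 210 = 148 × 210 mm
A6: ⌊210/2⌋ × 148 = 105 × 148 mm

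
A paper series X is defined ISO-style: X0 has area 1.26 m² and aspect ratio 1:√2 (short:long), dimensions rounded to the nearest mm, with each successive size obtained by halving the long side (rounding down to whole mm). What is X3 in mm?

Let X0's short side be w mm. w · w√2 = 1.26 m² = 1,260,000 mm², so w ≈ 943.9 mm and w√2 ≈ 1334.9 mm → X0 = 944 × 1335 mm.
X1: ⌊1335/2⌋ × 944 = 667 × 944 mm
X2: ⌊944/2⌋ × 667 = 472 × 667 mm
X3: ⌊667/2⌋ × 472 = 333 × 472 mm

333 × 472 mm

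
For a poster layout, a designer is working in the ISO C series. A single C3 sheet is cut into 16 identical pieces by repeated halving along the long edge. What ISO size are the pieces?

C7

16 = 2^4, so 4 halving steps.
C3 → C4 → … → C7 after 4 steps.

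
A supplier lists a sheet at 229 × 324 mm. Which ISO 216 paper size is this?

Aspect ratio 324/229 ≈ 1.415 — close to the ISO √2 ≈ 1.414.
In the C-series (envelope sizes, between A and B): C4 = 229 × 324 mm.

C4 (229 × 324 mm)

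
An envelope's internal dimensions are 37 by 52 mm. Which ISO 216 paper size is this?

Aspect ratio 52/37 ≈ 1.405 — close to the ISO √2 ≈ 1.414.
In the A-series (A0 area = 1 m²): A9 = 37 × 52 mm.

A9 (37 × 52 mm)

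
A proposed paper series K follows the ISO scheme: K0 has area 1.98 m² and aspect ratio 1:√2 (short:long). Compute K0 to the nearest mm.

1183 × 1673 mm

Let the short side be w mm. Then w · w√2 = 1.98 m² = 1,980,000 mm².
w² = 1,980,000/√2, so w ≈ 1183.2 mm; long side = w√2 ≈ 1673.4 mm.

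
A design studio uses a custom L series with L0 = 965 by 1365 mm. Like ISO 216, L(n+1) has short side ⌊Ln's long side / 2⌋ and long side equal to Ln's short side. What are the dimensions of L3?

341 × 482 mm

L1 = 682 × 965 mm (from L0 by 1 halving).
L2: ⌊965/2⌋ × 682 = 482 × 682 mm
L3: ⌊682/2⌋ × 482 = 341 × 482 mm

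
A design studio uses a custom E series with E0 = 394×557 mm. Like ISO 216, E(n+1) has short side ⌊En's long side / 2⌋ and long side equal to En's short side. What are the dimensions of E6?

49 × 69 mm

E1: ⌊557/2⌋ × 394 = 278 × 394 mm
E2: ⌊394/2⌋ × 278 = 197 × 278 mm
E3: ⌊278/2⌋ × 197 = 139 × 197 mm
E4: ⌊197/2⌋ × 139 = 98 × 139 mm
E5: ⌊139/2⌋ × 98 = 69 × 98 mm
E6: ⌊98/2⌋ × 69 = 49 × 69 mm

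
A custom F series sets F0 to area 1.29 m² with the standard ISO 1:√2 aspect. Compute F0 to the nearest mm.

Let the short side be w mm. Then w · w√2 = 1.29 m² = 1,290,000 mm².
w² = 1,290,000/√2, so w ≈ 955.1 mm; long side = w√2 ≈ 1350.7 mm.

955 × 1351 mm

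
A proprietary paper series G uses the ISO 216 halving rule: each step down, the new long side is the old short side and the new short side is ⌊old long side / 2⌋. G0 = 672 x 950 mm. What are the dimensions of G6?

G1: ⌊950/2⌋ × 672 = 475 × 672 mm
G2: ⌊672/2⌋ × 475 = 336 × 475 mm
G3: ⌊475/2⌋ × 336 = 237 × 336 mm
G4: ⌊336/2⌋ × 237 = 168 × 237 mm
G5: ⌊237/2⌋ × 168 = 118 × 168 mm
G6: ⌊168/2⌋ × 118 = 84 × 118 mm

84 × 118 mm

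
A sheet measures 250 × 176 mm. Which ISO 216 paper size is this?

Aspect ratio 250/176 ≈ 1.420 — close to the ISO √2 ≈ 1.414.
In the B-series (B0 = 1000 × 1414 mm): B5 = 176 × 250 mm.

B5 (176 × 250 mm)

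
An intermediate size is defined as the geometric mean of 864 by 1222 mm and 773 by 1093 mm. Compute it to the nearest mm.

Short side: √(864 · 773) = √667872 ≈ 817.2 → 817 mm
Long side: √(1222 · 1093) = √1335646 ≈ 1155.7 → 1156 mm

817 × 1156 mm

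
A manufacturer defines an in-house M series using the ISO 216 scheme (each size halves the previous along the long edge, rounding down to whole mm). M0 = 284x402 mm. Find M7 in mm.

25 × 35 mm

M1 = 201 × 284 mm (from M0 by 1 halving).
M2: ⌊284/2⌋ × 201 = 142 × 201 mm
M3: ⌊201/2⌋ × 142 = 100 × 142 mm
M4: ⌊142/2⌋ × 100 = 71 × 100 mm
M5: ⌊100/2⌋ × 71 = 50 × 71 mm
M6: ⌊71/2⌋ × 50 = 35 × 50 mm
M7: ⌊50/2⌋ × 35 = 25 × 35 mm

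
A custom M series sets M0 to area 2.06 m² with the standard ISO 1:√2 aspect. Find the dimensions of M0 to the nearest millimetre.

Let the short side be w mm. Then w · w√2 = 2.06 m² = 2,060,000 mm².
w² = 2,060,000/√2, so w ≈ 1206.9 mm; long side = w√2 ≈ 1706.8 mm.

1207 × 1707 mm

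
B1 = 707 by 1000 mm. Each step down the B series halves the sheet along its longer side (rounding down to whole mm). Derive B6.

B2: ⌊1000/2⌋ × 707 = 500 × 707 mm
B3: ⌊707/2⌋ × 500 = 353 × 500 mm
B4: ⌊500/2⌋ × 353 = 250 × 353 mm
B5: ⌊353/2⌋ × 250 = 176 × 250 mm
B6: ⌊250/2⌋ × 176 = 125 × 176 mm

125 × 176 mm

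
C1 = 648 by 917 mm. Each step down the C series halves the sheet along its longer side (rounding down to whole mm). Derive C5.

C2: ⌊917/2⌋ × 648 = 458 × 648 mm
C3: ⌊648/2⌋ × 458 = 324 × 458 mm
C4: ⌊458/2⌋ × 324 = 229 × 324 mm
C5: ⌊324/2⌋ × 229 = 162 × 229 mm

162 × 229 mm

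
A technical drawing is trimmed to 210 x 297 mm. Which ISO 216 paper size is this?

A4 (210 × 297 mm)

Aspect ratio 297/210 ≈ 1.414 — close to the ISO √2 ≈ 1.414.
In the A-series (A0 area = 1 m²): A4 = 210 × 297 mm.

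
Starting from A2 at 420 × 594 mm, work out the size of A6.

A3: ⌊594/2⌋ × 420 = 297 × 420 mm
A4: ⌊420/2⌋ × 297 = 210 × 297 mm
A5: ⌊297/2⌋ × 210 = 148 × 210 mm
A6: ⌊210/2⌋ × 148 = 105 × 148 mm

105 × 148 mm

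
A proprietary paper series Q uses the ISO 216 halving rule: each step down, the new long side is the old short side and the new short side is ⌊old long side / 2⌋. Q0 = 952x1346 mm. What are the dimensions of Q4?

238 × 336 mm

Q1 = 673 × 952 mm (from Q0 by 1 halving).
Q2: ⌊952/2⌋ × 673 = 476 × 673 mm
Q3: ⌊673/2⌋ × 476 = 336 × 476 mm
Q4: ⌊476/2⌋ × 336 = 238 × 336 mm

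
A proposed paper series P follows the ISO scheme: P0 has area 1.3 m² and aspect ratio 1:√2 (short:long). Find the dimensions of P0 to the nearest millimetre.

Let the short side be w mm. Then w · w√2 = 1.3 m² = 1,300,000 mm².
w² = 1,300,000/√2, so w ≈ 958.8 mm; long side = w√2 ≈ 1355.9 mm.

959 × 1356 mm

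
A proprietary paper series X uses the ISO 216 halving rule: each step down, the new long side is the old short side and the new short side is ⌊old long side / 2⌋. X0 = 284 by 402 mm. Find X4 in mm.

X1: ⌊402/2⌋ × 284 = 201 × 284 mm
X2: ⌊284/2⌋ × 201 = 142 × 201 mm
X3: ⌊201/2⌋ × 142 = 100 × 142 mm
X4: ⌊142/2⌋ × 100 = 71 × 100 mm

71 × 100 mm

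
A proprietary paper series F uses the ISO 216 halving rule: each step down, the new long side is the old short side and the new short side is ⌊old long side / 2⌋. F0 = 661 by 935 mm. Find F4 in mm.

F1: ⌊935/2⌋ × 661 = 467 × 661 mm
F2: ⌊661/2⌋ × 467 = 330 × 467 mm
F3: ⌊467/2⌋ × 330 = 233 × 330 mm
F4: ⌊330/2⌋ × 233 = 165 × 233 mm

165 × 233 mm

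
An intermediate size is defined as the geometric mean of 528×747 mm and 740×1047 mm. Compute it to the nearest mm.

625 × 884 mm

Short side: √(528 · 740) = √390720 ≈ 625.1 → 625 mm
Long side: √(747 · 1047) = √782109 ≈ 884.4 → 884 mm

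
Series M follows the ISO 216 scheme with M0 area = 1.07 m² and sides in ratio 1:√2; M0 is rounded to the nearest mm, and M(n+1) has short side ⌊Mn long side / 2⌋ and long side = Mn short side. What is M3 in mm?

Let M0's short side be w mm. w · w√2 = 1.07 m² = 1,070,000 mm², so w ≈ 869.8 mm and w√2 ≈ 1230.1 mm → M0 = 870 × 1230 mm.
M1: ⌊1230/2⌋ × 870 = 615 × 870 mm
M2: ⌊870/2⌋ × 615 = 435 × 615 mm
M3: ⌊615/2⌋ × 435 = 307 × 435 mm

307 × 435 mm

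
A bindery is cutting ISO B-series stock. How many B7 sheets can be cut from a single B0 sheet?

Each ISO step halves the sheet: 1 × B0 → 2 × B1 → 4 × B2 → 8 × B3 → …
From B0 to B7 is 7 halving steps: 2^7 = 128.

128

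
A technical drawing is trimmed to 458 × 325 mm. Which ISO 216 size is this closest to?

C3 (324 × 458 mm)

Aspect ratio 458/325 ≈ 1.409 — close to the ISO √2 ≈ 1.414.
In the C-series (envelope sizes, between A and B): C3 = 324 × 458 mm.
Off by 1 mm total — nearest standard size.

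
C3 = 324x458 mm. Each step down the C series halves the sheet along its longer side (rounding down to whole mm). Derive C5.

162 × 229 mm

C4: ⌊458/2⌋ × 324 = 229 × 324 mm
C5: ⌊324/2⌋ × 229 = 162 × 229 mm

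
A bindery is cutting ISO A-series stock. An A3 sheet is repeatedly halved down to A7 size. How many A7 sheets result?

16

A3 = 297 × 420 mm; A7 = 74 × 105 mm.
Each halving step doubles the count; 4 steps from A3 to A7.
2^4 = 16.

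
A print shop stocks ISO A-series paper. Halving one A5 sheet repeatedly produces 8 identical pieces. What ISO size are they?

8 = 2^3, so 3 halving steps.
A5 → A6 → … → A8 after 3 steps.

A8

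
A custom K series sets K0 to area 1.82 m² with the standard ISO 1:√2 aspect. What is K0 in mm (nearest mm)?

1134 × 1604 mm

Let the short side be w mm. Then w · w√2 = 1.82 m² = 1,820,000 mm².
w² = 1,820,000/√2, so w ≈ 1134.4 mm; long side = w√2 ≈ 1604.3 mm.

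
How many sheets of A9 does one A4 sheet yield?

32

A4 = 210 × 297 mm; A9 = 37 × 52 mm.
Each halving step doubles the count; 5 steps from A4 to A9.
2^5 = 32.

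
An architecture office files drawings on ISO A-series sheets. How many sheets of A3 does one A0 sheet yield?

Each ISO step halves the sheet: 1 × A0 → 2 × A1 → 4 × A2 → 8 × A3
From A0 to A3 is 3 halving steps: 2^3 = 8.

8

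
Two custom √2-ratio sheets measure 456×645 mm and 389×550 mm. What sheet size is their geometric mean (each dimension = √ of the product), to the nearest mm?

Short side: √(456 · 389) = √177384 ≈ 421.2 → 421 mm
Long side: √(645 · 550) = √354750 ≈ 595.6 → 596 mm

421 × 596 mm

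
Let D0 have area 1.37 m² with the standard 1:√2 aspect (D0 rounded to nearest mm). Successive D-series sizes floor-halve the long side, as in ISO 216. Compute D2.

492 × 696 mm

Let D0's short side be w mm. w · w√2 = 1.37 m² = 1,370,000 mm², so w ≈ 984.2 mm and w√2 ≈ 1391.9 mm → D0 = 984 × 1392 mm.
D1: ⌊1392/2⌋ × 984 = 696 × 984 mm
D2: ⌊984/2⌋ × 696 = 492 × 696 mm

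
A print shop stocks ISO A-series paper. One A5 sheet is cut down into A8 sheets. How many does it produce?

Each ISO step halves the sheet: 1 × A5 → 2 × A6 → 4 × A7 → 8 × A8
From A5 to A8 is 3 halving steps: 2^3 = 8.

8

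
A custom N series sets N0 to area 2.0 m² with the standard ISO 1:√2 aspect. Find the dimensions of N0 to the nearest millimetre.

1189 × 1682 mm

Let the short side be w mm. Then w · w√2 = 2.0 m² = 2,000,000 mm².
w² = 2,000,000/√2, so w ≈ 1189.2 mm; long side = w√2 ≈ 1681.8 mm.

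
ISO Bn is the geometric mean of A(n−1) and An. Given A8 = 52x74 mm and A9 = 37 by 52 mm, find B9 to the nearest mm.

Short side: √(52 · 37) = √1924 ≈ 43.9 → 44 mm
Long side: √(74 · 52) = √3848 ≈ 62.0 → 62 mm

44 × 62 mm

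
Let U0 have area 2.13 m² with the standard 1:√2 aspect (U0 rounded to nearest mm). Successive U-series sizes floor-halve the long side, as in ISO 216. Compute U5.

217 × 306 mm

Let U0's short side be w mm. w · w√2 = 2.13 m² = 2,130,000 mm², so w ≈ 1227.2 mm and w√2 ≈ 1735.6 mm → U0 = 1227 × 1736 mm.
U1: ⌊1736/2⌋ × 1227 = 868 × 1227 mm
U2: ⌊1227/2⌋ × 868 = 613 × 868 mm
U3: ⌊868/2⌋ × 613 = 434 × 613 mm
U4: ⌊613/2⌋ × 434 = 306 × 434 mm
U5: ⌊434/2⌋ × 306 = 217 × 306 mm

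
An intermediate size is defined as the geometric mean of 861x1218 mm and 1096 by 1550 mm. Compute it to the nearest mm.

971 × 1374 mm

Short side: √(861 · 1096) = √943656 ≈ 971.4 → 971 mm
Long side: √(1218 · 1550) = √1887900 ≈ 1374.0 → 1374 mm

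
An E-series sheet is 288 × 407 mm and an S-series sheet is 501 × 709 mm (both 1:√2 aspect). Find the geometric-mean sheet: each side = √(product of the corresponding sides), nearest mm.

Short side: √(288 · 501) = √144288 ≈ 379.9 → 380 mm
Long side: √(407 · 709) = √288563 ≈ 537.2 → 537 mm

380 × 537 mm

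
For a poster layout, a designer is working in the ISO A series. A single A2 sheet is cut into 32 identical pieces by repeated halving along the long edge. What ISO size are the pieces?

A7

32 = 2^5, so 5 halving steps.
A2 → A3 → … → A7 after 5 steps.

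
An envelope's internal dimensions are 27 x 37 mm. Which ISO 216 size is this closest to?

Aspect ratio 37/27 ≈ 1.370 (ISO target is √2 ≈ 1.414).
In the A-series (A0 area = 1 m²): A10 = 26 × 37 mm.
Off by 1 mm total — nearest standard size.

A10 (26 × 37 mm)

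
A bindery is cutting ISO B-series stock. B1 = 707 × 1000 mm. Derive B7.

88 × 125 mm

B2: ⌊1000/2⌋ × 707 = 500 × 707 mm
B3: ⌊707/2⌋ × 500 = 353 × 500 mm
B4: ⌊500/2⌋ × 353 = 250 × 353 mm
B5: ⌊353/2⌋ × 250 = 176 × 250 mm
B6: ⌊250/2⌋ × 176 = 125 × 176 mm
B7: ⌊176/2⌋ × 125 = 88 × 125 mm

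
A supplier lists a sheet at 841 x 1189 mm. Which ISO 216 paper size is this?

Aspect ratio 1189/841 ≈ 1.414 — close to the ISO √2 ≈ 1.414.
In the A-series (A0 area = 1 m²): A0 = 841 × 1189 mm.

A0 (841 × 1189 mm)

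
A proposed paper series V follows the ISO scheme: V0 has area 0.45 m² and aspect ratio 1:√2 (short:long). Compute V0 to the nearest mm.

Let the short side be w mm. Then w · w√2 = 0.45 m² = 450,000 mm².
w² = 450,000/√2, so w ≈ 564.1 mm; long side = w√2 ≈ 797.7 mm.

564 × 798 mm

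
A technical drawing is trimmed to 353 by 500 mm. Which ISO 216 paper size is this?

Aspect ratio 500/353 ≈ 1.416 — close to the ISO √2 ≈ 1.414.
In the B-series (B0 = 1000 × 1414 mm): B3 = 353 × 500 mm.

B3 (353 × 500 mm)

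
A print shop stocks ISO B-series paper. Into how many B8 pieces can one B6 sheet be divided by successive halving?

4

Each ISO step halves the sheet: 1 × B6 → 2 × B7 → 4 × B8
From B6 to B8 is 2 halving steps: 2^2 = 4.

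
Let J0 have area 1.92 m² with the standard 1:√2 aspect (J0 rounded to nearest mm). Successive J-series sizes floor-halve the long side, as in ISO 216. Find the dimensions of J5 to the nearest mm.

206 × 291 mm

Let J0's short side be w mm. w · w√2 = 1.92 m² = 1,920,000 mm², so w ≈ 1165.2 mm and w√2 ≈ 1647.8 mm → J0 = 1165 × 1648 mm.
J1: ⌊1648/2⌋ × 1165 = 824 × 1165 mm
J2: ⌊1165/2⌋ × 824 = 582 × 824 mm
J3: ⌊824/2⌋ × 582 = 412 × 582 mm
J4: ⌊582/2⌋ × 412 = 291 × 412 mm
J5: ⌊412/2⌋ × 291 = 206 × 291 mm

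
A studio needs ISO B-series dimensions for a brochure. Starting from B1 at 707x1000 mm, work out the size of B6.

125 × 176 mm

B2: ⌊1000/2⌋ × 707 = 500 × 707 mm
B3: ⌊707/2⌋ × 500 = 353 × 500 mm
B4: ⌊500/2⌋ × 353 = 250 × 353 mm
B5: ⌊353/2⌋ × 250 = 176 × 250 mm
B6: ⌊250/2⌋ × 176 = 125 × 176 mm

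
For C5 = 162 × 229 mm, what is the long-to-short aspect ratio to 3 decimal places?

229 / 162 = 1.414
Matches √2 ≈ 1.414 — the ISO 216 defining ratio.

1.414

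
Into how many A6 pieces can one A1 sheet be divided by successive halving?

32

Each ISO step halves the sheet: 1 × A1 → 2 × A2 → 4 × A3 → 8 × A4 → …
From A1 to A6 is 5 halving steps: 2^5 = 32.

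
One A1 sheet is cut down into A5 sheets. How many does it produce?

16

Each ISO step halves the sheet: 1 × A1 → 2 × A2 → 4 × A3 → 8 × A4 → …
From A1 to A5 is 4 halving steps: 2^4 = 16.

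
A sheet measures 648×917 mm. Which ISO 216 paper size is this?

C1 (648 × 917 mm)

Aspect ratio 917/648 ≈ 1.415 — close to the ISO √2 ≈ 1.414.
In the C-series (envelope sizes, between A and B): C1 = 648 × 917 mm.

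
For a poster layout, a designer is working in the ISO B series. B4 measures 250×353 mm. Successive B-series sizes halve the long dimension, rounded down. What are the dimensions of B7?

88 × 125 mm

B5: ⌊353/2⌋ × 250 = 176 × 250 mm
B6: ⌊250/2⌋ × 176 = 125 × 176 mm
B7: ⌊176/2⌋ × 125 = 88 × 125 mm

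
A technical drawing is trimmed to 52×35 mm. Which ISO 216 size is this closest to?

A9 (37 × 52 mm)

Aspect ratio 52/35 ≈ 1.486 (ISO target is √2 ≈ 1.414).
In the A-series (A0 area = 1 m²): A9 = 37 × 52 mm.
Off by 2 mm total — nearest standard size.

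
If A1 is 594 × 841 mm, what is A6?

105 × 148 mm

A2: ⌊841/2⌋ × 594 = 420 × 594 mm
A3: ⌊594/2⌋ × 420 = 297 × 420 mm
A4: ⌊420/2⌋ × 297 = 210 × 297 mm
A5: ⌊297/2⌋ × 210 = 148 × 210 mm
A6: ⌊210/2⌋ × 148 = 105 × 148 mm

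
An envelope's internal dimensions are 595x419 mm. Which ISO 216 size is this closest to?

A2 (420 × 594 mm)

Aspect ratio 595/419 ≈ 1.420 — close to the ISO √2 ≈ 1.414.
In the A-series (A0 area = 1 m²): A2 = 420 × 594 mm.
Off by 2 mm total — nearest standard size.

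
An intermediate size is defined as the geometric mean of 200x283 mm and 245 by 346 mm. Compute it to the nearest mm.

221 × 313 mm

Short side: √(200 · 245) = √49000 ≈ 221.4 → 221 mm
Long side: √(283 · 346) = √97918 ≈ 312.9 → 313 mm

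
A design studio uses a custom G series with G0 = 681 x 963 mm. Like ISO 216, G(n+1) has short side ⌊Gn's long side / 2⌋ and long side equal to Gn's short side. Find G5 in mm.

G1: ⌊963/2⌋ × 681 = 481 × 681 mm
G2: ⌊681/2⌋ × 481 = 340 × 481 mm
G3: ⌊481/2⌋ × 340 = 240 × 340 mm
G4: ⌊340/2⌋ × 240 = 170 × 240 mm
G5: ⌊240/2⌋ × 170 = 120 × 170 mm

120 × 170 mm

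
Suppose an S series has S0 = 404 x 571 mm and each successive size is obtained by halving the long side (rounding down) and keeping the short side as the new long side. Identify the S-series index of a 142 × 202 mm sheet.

S3

S0: 404 × 571 mm
S1: 285 × 404 mm
S2: 202 × 285 mm
S3: 142 × 202 mm
S4: 101 × 142 mm
→ matches S3.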